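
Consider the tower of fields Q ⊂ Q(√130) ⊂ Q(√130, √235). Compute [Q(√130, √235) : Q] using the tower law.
[Q(√130, √235) : Q] = 4

[Q(√130):Q] = 2 (min poly x^2 - 130, irreducible since 130 is squarefree > 1). For the top step, suppose √235 ∈ Q(√130), say √235 = c + d√130 with c, d ∈ Q. Squaring: 235 = c^2 + 130d^2 + 2cd√130. Since √130 ∉ Q this forces 2cd = 0. If d = 0 then √235 = c ∈ Q, contradicting 235 squarefree > 1. If c = 0 then 235 = 130d^2, so 130·235 = (130d)^2 is a perfect square in Q — but 130·235 = 30550 is not a perfect square (since 130 and 235 are distinct squarefree integers). Contradiction. Hence √235 ∉ Q(√130), so x^2 - 235 stays irreducible over Q(√130) and [Q(√130, √235) : Q(√130)] = 2. By the tower law, [Q(√130, √235) : Q] = 2 · 2 = 4.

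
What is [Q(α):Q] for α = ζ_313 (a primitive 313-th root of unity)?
[Q(α):Q] = 312

The minimal polynomial of ζ_313 over Q is the 313-th cyclotomic polynomial Φ_313(x), which is irreducible over Q and has degree φ(313) = 312. Hence [Q(α):Q] = φ(313) = 312.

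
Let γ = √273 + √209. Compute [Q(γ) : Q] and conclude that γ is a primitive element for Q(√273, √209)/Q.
[Q(γ) : Q] = 4 (equivalently, Q(γ) = Q(√273, √209))

Obviously Q(γ) ⊆ Q(√273, √209), and [Q(√273, √209):Q] = 4 (since 273, 209 are distinct squarefree integers > 1 with 57057 not a perfect square). To show equality we compute the minimal polynomial of γ. From γ = √273 + √209: γ^2 = 273 + 2√(57057) + 209 = 482 + 2√(57057), so γ^2 - 482 = 2√(57057); squaring, (γ^2 - 482)^2 = 4·57057, i.e. γ^4 - 964γ^2 + 232324 - 228228 = 0, i.e. γ^4 - 964γ^2 + 4096 = 0. So γ is a root of x^4 - 964x^2 + 4096. This polynomial is irreducible over Q: it has no rational root (each ±√273 ± √209 is irrational), and any factorization into two quadratics over Q would force √(57057) ∈ Q (pairing opposite roots) or √273, √209 ∈ Q (other pairings), all impossible. Hence [Q(γ):Q] = 4 = [Q(√273, √209):Q], so Q(γ) = Q(√273, √209).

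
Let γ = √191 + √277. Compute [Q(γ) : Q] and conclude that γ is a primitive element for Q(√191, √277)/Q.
[Q(γ) : Q] = 4 (equivalently, Q(γ) = Q(√191, √277))

Obviously Q(γ) ⊆ Q(√191, √277), and [Q(√191, √277):Q] = 4 (since 191, 277 are distinct squarefree integers > 1 with 52907 not a perfect square). To show equality we compute the minimal polynomial of γ. From γ = √191 + √277: γ^2 = 191 + 2√(52907) + 277 = 468 + 2√(52907), so γ^2 - 468 = 2√(52907); squaring, (γ^2 - 468)^2 = 4·52907, i.e. γ^4 - 936γ^2 + 219024 - 211628 = 0, i.e. γ^4 - 936γ^2 + 7396 = 0. So γ is a root of x^4 - 936x^2 + 7396. This polynomial is irreducible over Q: it has no rational root (each ±√191 ± √277 is irrational), and any factorization into two quadratics over Q would force √(52907) ∈ Q (pairing opposite roots) or √191, √277 ∈ Q (other pairings), all impossible. Hence [Q(γ):Q] = 4 = [Q(√191, √277):Q], so Q(γ) = Q(√191, √277).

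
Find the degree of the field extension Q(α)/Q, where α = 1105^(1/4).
[Q(α):Q] = 4

α is a root of x^4 - 1105. By Eisenstein's criterion at the prime p = 5 (which divides the constant term 1105 but p^2 = 25 does not, since 1105 is squarefree), x^4 - 1105 is irreducible over Q. Hence [Q(α):Q] = 4.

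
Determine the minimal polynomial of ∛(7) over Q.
m_α(x) = x^3 - 7

α satisfies α^3 = 7, so x^3 - 7 annihilates α. By the rational root test, a rational root p/q (in lowest terms) of x^3 - 7 would satisfy p^3 = 7 q^3, forcing q = 1 and p^3 = 7; but 7 is not a perfect cube, contradiction. A monic cubic over Q with no rational root is irreducible (any nontrivial factorization would include a linear factor). Hence x^3 - 7 is the minimal polynomial of α, and in particular [Q(α):Q] = 3.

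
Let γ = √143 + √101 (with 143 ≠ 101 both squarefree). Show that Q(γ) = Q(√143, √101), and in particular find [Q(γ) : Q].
[Q(γ) : Q] = 4 (equivalently, Q(γ) = Q(√143, √101))

Obviously Q(γ) ⊆ Q(√143, √101), and [Q(√143, √101):Q] = 4 (since 143, 101 are distinct squarefree integers > 1 with 14443 not a perfect square). To show equality we compute the minimal polynomial of γ. From γ = √143 + √101: γ^2 = 143 + 2√(14443) + 101 = 244 + 2√(14443), so γ^2 - 244 = 2√(14443); squaring, (γ^2 - 244)^2 = 4·14443, i.e. γ^4 - 488γ^2 + 59536 - 57772 = 0, i.e. γ^4 - 488γ^2 + 1764 = 0. So γ is a root of x^4 - 488x^2 + 1764. This polynomial is irreducible over Q: it has no rational root (each ±√143 ± √101 is irrational), and any factorization into two quadratics over Q would force √(14443) ∈ Q (pairing opposite roots) or √143, √101 ∈ Q (other pairings), all impossible. Hence [Q(γ):Q] = 4 = [Q(√143, √101):Q], so Q(γ) = Q(√143, √101).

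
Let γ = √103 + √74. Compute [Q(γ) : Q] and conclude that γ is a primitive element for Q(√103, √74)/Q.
[Q(γ) : Q] = 4 (equivalently, Q(γ) = Q(√103, √74))

Obviously Q(γ) ⊆ Q(√103, √74), and [Q(√103, √74):Q] = 4 (since 103, 74 are distinct squarefree integers > 1 with 7622 not a perfect square). To show equality we compute the minimal polynomial of γ. From γ = √103 + √74: γ^2 = 103 + 2√(7622) + 74 = 177 + 2√(7622), so γ^2 - 177 = 2√(7622); squaring, (γ^2 - 177)^2 = 4·7622, i.e. γ^4 - 354γ^2 + 31329 - 30488 = 0, i.e. γ^4 - 354γ^2 + 841 = 0. So γ is a root of x^4 - 354x^2 + 841. This polynomial is irreducible over Q: it has no rational root (each ±√103 ± √74 is irrational), and any factorization into two quadratics over Q would force √(7622) ∈ Q (pairing opposite roots) or √103, √74 ∈ Q (other pairings), all impossible. Hence [Q(γ):Q] = 4 = [Q(√103, √74):Q], so Q(γ) = Q(√103, √74).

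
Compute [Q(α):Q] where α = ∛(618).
[Q(α):Q] = 3

The minimal polynomial of α is x^3 - 618, irreducible over Q since 618 is not a perfect cube (so x^3 - 618 has no rational root). Hence [Q(α):Q] = deg(m_α) = 3.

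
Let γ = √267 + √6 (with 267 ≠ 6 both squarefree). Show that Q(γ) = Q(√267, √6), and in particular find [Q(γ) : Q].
[Q(γ) : Q] = 4 (equivalently, Q(γ) = Q(√267, √6))

Obviously Q(γ) ⊆ Q(√267, √6), and [Q(√267, √6):Q] = 4 (since 267, 6 are distinct squarefree integers > 1 with 1602 not a perfect square). To show equality we compute the minimal polynomial of γ. From γ = √267 + √6: γ^2 = 267 + 2√(1602) + 6 = 273 + 2√(1602), so γ^2 - 273 = 2√(1602); squaring, (γ^2 - 273)^2 = 4·1602, i.e. γ^4 - 546γ^2 + 74529 - 6408 = 0, i.e. γ^4 - 546γ^2 + 68121 = 0. So γ is a root of x^4 - 546x^2 + 68121. This polynomial is irreducible over Q: it has no rational root (each ±√267 ± √6 is irrational), and any factorization into two quadratics over Q would force √(1602) ∈ Q (pairing opposite roots) or √267, √6 ∈ Q (other pairings), all impossible. Hence [Q(γ):Q] = 4 = [Q(√267, √6):Q], so Q(γ) = Q(√267, √6).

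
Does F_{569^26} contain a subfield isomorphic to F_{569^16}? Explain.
No: F_{569^16} is not a subfield of F_{569^26}

F_{p^m} embeds in F_{p^n} iff m | n. Here 16 ∤ 26 (since 26 = 1·16 + 10 with remainder 10 ≠ 0), so F_{569^16} is not a subfield of F_{569^26}. Equivalently: if it were, the tower law would give 16 = [F_{569^16}:F_569] dividing [F_{569^26}:F_569] = 26, contradiction.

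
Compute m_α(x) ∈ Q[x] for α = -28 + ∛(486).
m_α(x) = x^3 + 84x^2 + 2352x + 21466

Set β = α + 28 = ∛(486), so β^3 = 486. Then (α + 28)^3 - 486 = 0, i.e. α is a root of g(x) = (x + 28)^3 - 486 = x^3 + 84x^2 + 2352x + 21466. Since g(x) = h(x + 28) where h(x) = x^3 - 486, and h is irreducible over Q (because 486 is not a perfect cube, so h has no rational root, and a monic cubic with no rational root is irreducible), g is also irreducible (irreducibility is preserved under the substitution x → x + 28). Hence m_α(x) = x^3 + 84x^2 + 2352x + 21466.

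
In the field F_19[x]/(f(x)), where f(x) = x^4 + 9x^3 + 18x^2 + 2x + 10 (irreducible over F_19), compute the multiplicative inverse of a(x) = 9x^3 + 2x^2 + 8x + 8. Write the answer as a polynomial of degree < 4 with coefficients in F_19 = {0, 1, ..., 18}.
a(x)^(-1) ≡ 18x^3 + 6x^2 + 5x + 5 (mod f(x))

Since f is irreducible over F_19, F_19[x]/(f) is a field and a(x) ≠ 0 has an inverse. Apply the extended Euclidean algorithm to f(x) and a(x) in F_19[x]: f(x) = (17x + 12)·a(x) + (10x^2 + 17x + 9);  a(x) = (18x)·(10x^2 + 17x + 9) + (17x + 8);  (10x^2 + 17x + 9) = (14x)·(17x + 8) + (9). The last nonzero remainder is the constant 9 = gcd(f, a) in F_19. Back-substituting through the division chain expresses 9 = s(x)·a(x) + t(x)·f(x) with s(x) ≡ 10x^3 + 16x^2 + 7x + 7 (mod f), so (10x^3 + 16x^2 + 7x + 7)·a(x) ≡ 9 (mod f). Multiplying by 9^(-1) ≡ 17 in F_19 gives a(x)^(-1) ≡ 17·(10x^3 + 16x^2 + 7x + 7) ≡ 18x^3 + 6x^2 + 5x + 5 (mod f). Check: (9x^3 + 2x^2 + 8x + 8)·(18x^3 + 6x^2 + 5x + 5) = 10x^6 + 14x^5 + 11x^4 + 3x^2 + 4x + 2 ≡ 1 (mod x^4 + 9x^3 + 18x^2 + 2x + 10).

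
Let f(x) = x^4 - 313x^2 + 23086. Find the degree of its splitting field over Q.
[K : Q] = 4

Solving the quadratic in x^2: x^2 = (313 ± √(313^2 - 4·23086))/2 = (313 ± √5625)/2 = (313 ± 75)/2, giving x^2 = 119 or x^2 = 194. So f(x) = (x^2 - 119)(x^2 - 194) and the roots of f are ±√119, ±√194. Hence the splitting field is K = Q(√119, √194). Since 119 and 194 are distinct squarefree integers > 1, their product 23086 is not a perfect square, so √194 ∉ Q(√119). By the tower law [K:Q] = [Q(√119,√194):Q(√119)] · [Q(√119):Q] = 2 · 2 = 4.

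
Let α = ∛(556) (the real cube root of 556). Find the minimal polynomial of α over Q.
m_α(x) = x^3 - 556

α satisfies α^3 = 556, so x^3 - 556 annihilates α. By the rational root test, a rational root p/q (in lowest terms) of x^3 - 556 would satisfy p^3 = 556 q^3, forcing q = 1 and p^3 = 556; but 556 is not a perfect cube, contradiction. A monic cubic over Q with no rational root is irreducible (any nontrivial factorization would include a linear factor). Hence x^3 - 556 is the minimal polynomial of α, and in particular [Q(α):Q] = 3.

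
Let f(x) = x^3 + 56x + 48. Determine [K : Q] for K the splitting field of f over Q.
[K : Q] = 6

By the rational root test, any rational root of the monic integer polynomial f(x) = x^3 + 56x + 48 must be an integer dividing the constant term 48, i.e. one of ±{1, 2, 3, 4, 6, 8, 12, 16, 24, 48}. Evaluating: f(1) = 105, f(-1) = -9, f(2) = 168, f(-2) = -72, f(3) = 243, f(-3) = -147, f(4) = 336, f(-4) = -240, f(6) = 600, f(-6) = -504, f(8) = 1008, f(-8) = -912, f(12) = 2448, f(-12) = -2352, f(16) = 5040, f(-16) = -4944, f(24) = 15216, f(-24) = -15120, f(48) = 113328, f(-48) = -113232; none is 0, so f has no rational root and is therefore irreducible over Q (a cubic with no linear factor over a field is irreducible). For an irreducible cubic, the Galois group is A_3 or S_3 according as the discriminant disc(f) = -4a^3 - 27b^2 = -4·(56)^3 - 27·(48)^2 = -764672 is or is not a square in Q. Here disc(f) = -764672 is not a perfect square in Q, so the Galois group of f over Q is not contained in A_3 and must be all of S_3. The splitting field has degree |S_3| = 6 over Q, so [K : Q] = 6.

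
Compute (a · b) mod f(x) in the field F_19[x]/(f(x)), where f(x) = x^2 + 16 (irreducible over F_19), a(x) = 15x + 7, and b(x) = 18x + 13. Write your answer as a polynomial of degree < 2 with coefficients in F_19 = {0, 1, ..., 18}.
a · b ≡ 17x + 8 (mod f(x))

Multiply in F_19[x]: a(x)·b(x) = (15x + 7)·(18x + 13) = 4x^2 + 17x + 15. This has degree ≥ 2, so divide by f(x) over F_19: 4x^2 + 17x + 15 = (4)·(x^2 + 16) + (17x + 8). Hence a·b ≡ 17x + 8 (mod f). (F_19[x]/(f) is a field with 19^2 = 361 elements since f is irreducible of degree 2.)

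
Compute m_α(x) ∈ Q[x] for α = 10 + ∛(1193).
m_α(x) = x^3 - 30x^2 + 300x - 2193

Set β = α - 10 = ∛(1193), so β^3 = 1193. Then (α - 10)^3 - 1193 = 0, i.e. α is a root of g(x) = (x - 10)^3 - 1193 = x^3 - 30x^2 + 300x - 2193. Since g(x) = h(x - 10) where h(x) = x^3 - 1193, and h is irreducible over Q (because 1193 is not a perfect cube, so h has no rational root, and a monic cubic with no rational root is irreducible), g is also irreducible (irreducibility is preserved under the substitution x → x - 10). Hence m_α(x) = x^3 - 30x^2 + 300x - 2193.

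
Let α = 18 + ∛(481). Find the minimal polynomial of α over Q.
m_α(x) = x^3 - 54x^2 + 972x - 6313

Set β = α - 18 = ∛(481), so β^3 = 481. Then (α - 18)^3 - 481 = 0, i.e. α is a root of g(x) = (x - 18)^3 - 481 = x^3 - 54x^2 + 972x - 6313. Since g(x) = h(x - 18) where h(x) = x^3 - 481, and h is irreducible over Q (because 481 is not a perfect cube, so h has no rational root, and a monic cubic with no rational root is irreducible), g is also irreducible (irreducibility is preserved under the substitution x → x - 18). Hence m_α(x) = x^3 - 54x^2 + 972x - 6313.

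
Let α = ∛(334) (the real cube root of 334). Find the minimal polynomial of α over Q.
m_α(x) = x^3 - 334

α satisfies α^3 = 334, so x^3 - 334 annihilates α. By the rational root test, a rational root p/q (in lowest terms) of x^3 - 334 would satisfy p^3 = 334 q^3, forcing q = 1 and p^3 = 334; but 334 is not a perfect cube, contradiction. A monic cubic over Q with no rational root is irreducible (any nontrivial factorization would include a linear factor). Hence x^3 - 334 is the minimal polynomial of α, and in particular [Q(α):Q] = 3.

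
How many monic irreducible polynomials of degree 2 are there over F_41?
There are 820 monic irreducible polynomials of degree 2 over F_41

Each element of F_{41^2} that lies in no proper subfield is a root of exactly one monic irreducible of degree 2 over F_41, and each such polynomial has 2 distinct roots in F_{41^2}. By Möbius inversion the count is N_41(2) = (1/2) Σ_{d|2} μ(2/d) · 41^d = (1/2)(μ(2)·41^1 + μ(1)·41^2) = 1640/2 = 820.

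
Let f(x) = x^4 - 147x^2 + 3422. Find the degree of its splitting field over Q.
[K : Q] = 4

Solving the quadratic in x^2: x^2 = (147 ± √(147^2 - 4·3422))/2 = (147 ± √7921)/2 = (147 ± 89)/2, giving x^2 = 118 or x^2 = 29. So f(x) = (x^2 - 118)(x^2 - 29) and the roots of f are ±√118, ±√29. Hence the splitting field is K = Q(√118, √29). Since 118 and 29 are distinct squarefree integers > 1, their product 3422 is not a perfect square, so √29 ∉ Q(√118). By the tower law [K:Q] = [Q(√118,√29):Q(√118)] · [Q(√118):Q] = 2 · 2 = 4.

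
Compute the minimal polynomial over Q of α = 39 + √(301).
m_α(x) = x^2 - 78x + 1220

From α - 39 = √(301), squaring gives (α - 39)^2 = 301, i.e. α^2 - 78α + 1521 = 301, so α^2 - 78α + 1220 = 0. The discriminant of x^2 - 78x + 1220 is (-78)^2 - 4·(1220) = 6084 - 4880 = 1204, and 4·(301) is not a perfect square in Q since 301 is squarefree and ≠ 1. Hence x^2 - 78x + 1220 is irreducible over Q and is the minimal polynomial of α.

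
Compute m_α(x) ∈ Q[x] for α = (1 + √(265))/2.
m_α(x) = x^2 - x - 66

From 2α - 1 = √(265), squaring gives (2α - 1)^2 = 265, i.e. 4α^2 - 4α + 1 = 265, so α^2 - α + (1 - 265)/4 = 0. Since 265 ≡ 1 (mod 4), (1 - 265)/4 = -66 ∈ Z. The polynomial x^2 - x - 66 has discriminant 1 - 4·(-66) = 265, which is not a perfect square in Q (d = 265 is squarefree and ≠ 1), so x^2 - x - 66 is irreducible over Q. It is the minimal polynomial of α.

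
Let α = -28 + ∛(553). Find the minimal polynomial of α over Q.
m_α(x) = x^3 + 84x^2 + 2352x + 21399

Set β = α + 28 = ∛(553), so β^3 = 553. Then (α + 28)^3 - 553 = 0, i.e. α is a root of g(x) = (x + 28)^3 - 553 = x^3 + 84x^2 + 2352x + 21399. Since g(x) = h(x + 28) where h(x) = x^3 - 553, and h is irreducible over Q (because 553 is not a perfect cube, so h has no rational root, and a monic cubic with no rational root is irreducible), g is also irreducible (irreducibility is preserved under the substitution x → x + 28). Hence m_α(x) = x^3 + 84x^2 + 2352x + 21399.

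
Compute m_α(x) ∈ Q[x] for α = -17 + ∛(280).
m_α(x) = x^3 + 51x^2 + 867x + 4633

Set β = α + 17 = ∛(280), so β^3 = 280. Then (α + 17)^3 - 280 = 0, i.e. α is a root of g(x) = (x + 17)^3 - 280 = x^3 + 51x^2 + 867x + 4633. Since g(x) = h(x + 17) where h(x) = x^3 - 280, and h is irreducible over Q (because 280 is not a perfect cube, so h has no rational root, and a monic cubic with no rational root is irreducible), g is also irreducible (irreducibility is preserved under the substitution x → x + 17). Hence m_α(x) = x^3 + 51x^2 + 867x + 4633.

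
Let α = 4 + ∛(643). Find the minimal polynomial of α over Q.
m_α(x) = x^3 - 12x^2 + 48x - 707

Set β = α - 4 = ∛(643), so β^3 = 643. Then (α - 4)^3 - 643 = 0, i.e. α is a root of g(x) = (x - 4)^3 - 643 = x^3 - 12x^2 + 48x - 707. Since g(x) = h(x - 4) where h(x) = x^3 - 643, and h is irreducible over Q (because 643 is not a perfect cube, so h has no rational root, and a monic cubic with no rational root is irreducible), g is also irreducible (irreducibility is preserved under the substitution x → x - 4). Hence m_α(x) = x^3 - 12x^2 + 48x - 707.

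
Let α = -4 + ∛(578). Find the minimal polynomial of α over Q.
m_α(x) = x^3 + 12x^2 + 48x - 514

Set β = α + 4 = ∛(578), so β^3 = 578. Then (α + 4)^3 - 578 = 0, i.e. α is a root of g(x) = (x + 4)^3 - 578 = x^3 + 12x^2 + 48x - 514. Since g(x) = h(x + 4) where h(x) = x^3 - 578, and h is irreducible over Q (because 578 is not a perfect cube, so h has no rational root, and a monic cubic with no rational root is irreducible), g is also irreducible (irreducibility is preserved under the substitution x → x + 4). Hence m_α(x) = x^3 + 12x^2 + 48x - 514.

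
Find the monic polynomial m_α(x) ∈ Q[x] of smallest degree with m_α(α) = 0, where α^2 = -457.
m_α(x) = x^2 + 457

α satisfies α^2 + 457 = 0, so x^2 + 457 annihilates α. Since d = -457 is squarefree and ≠ 1, it is not a perfect square in Q, so x^2 + 457 has no rational root and is therefore irreducible over Q (a degree-2 polynomial over a field is irreducible iff it has no root). Hence m_α(x) = x^2 + 457.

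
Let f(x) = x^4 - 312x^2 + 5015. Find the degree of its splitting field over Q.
[K : Q] = 4

Solving the quadratic in x^2: x^2 = (312 ± √(312^2 - 4·5015))/2 = (312 ± √77284)/2 = (312 ± 278)/2, giving x^2 = 295 or x^2 = 17. So f(x) = (x^2 - 295)(x^2 - 17) and the roots of f are ±√295, ±√17. Hence the splitting field is K = Q(√295, √17). Since 295 and 17 are distinct squarefree integers > 1, their product 5015 is not a perfect square, so √17 ∉ Q(√295). By the tower law [K:Q] = [Q(√295,√17):Q(√295)] · [Q(√295):Q] = 2 · 2 = 4.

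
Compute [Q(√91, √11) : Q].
[Q(√91, √11) : Q] = 4

[Q(√91):Q] = 2 (min poly x^2 - 91, irreducible since 91 is squarefree > 1). For the top step, suppose √11 ∈ Q(√91), say √11 = c + d√91 with c, d ∈ Q. Squaring: 11 = c^2 + 91d^2 + 2cd√91. Since √91 ∉ Q this forces 2cd = 0. If d = 0 then √11 = c ∈ Q, contradicting 11 squarefree > 1. If c = 0 then 11 = 91d^2, so 91·11 = (91d)^2 is a perfect square in Q — but 91·11 = 1001 is not a perfect square (since 91 and 11 are distinct squarefree integers). Contradiction. Hence √11 ∉ Q(√91), so x^2 - 11 stays irreducible over Q(√91) and [Q(√91, √11) : Q(√91)] = 2. By the tower law, [Q(√91, √11) : Q] = 2 · 2 = 4.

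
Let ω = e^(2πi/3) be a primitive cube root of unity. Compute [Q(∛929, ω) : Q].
[Q(∛929, ω) : Q] = 6

[Q(∛929):Q] = 3 (min poly x^3 - 929, irreducible since 929 is not a perfect cube). [Q(ω):Q] = 2 (min poly x^2 + x + 1). Since Q(∛929) ⊂ R and ω ∉ R, we have ω ∉ Q(∛929), so x^2 + x + 1 remains irreducible over Q(∛929) and [Q(∛929, ω) : Q(∛929)] = 2. By the tower law, [Q(∛929, ω) : Q] = 3 · 2 = 6. (In fact Q(∛929, ω) is the splitting field of x^3 - 929 over Q.)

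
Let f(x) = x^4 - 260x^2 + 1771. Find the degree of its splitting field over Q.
[K : Q] = 4

Solving the quadratic in x^2: x^2 = (260 ± √(260^2 - 4·1771))/2 = (260 ± √60516)/2 = (260 ± 246)/2, giving x^2 = 7 or x^2 = 253. So f(x) = (x^2 - 7)(x^2 - 253) and the roots of f are ±√7, ±√253. Hence the splitting field is K = Q(√7, √253). Since 7 and 253 are distinct squarefree integers > 1, their product 1771 is not a perfect square, so √253 ∉ Q(√7). By the tower law [K:Q] = [Q(√7,√253):Q(√7)] · [Q(√7):Q] = 2 · 2 = 4.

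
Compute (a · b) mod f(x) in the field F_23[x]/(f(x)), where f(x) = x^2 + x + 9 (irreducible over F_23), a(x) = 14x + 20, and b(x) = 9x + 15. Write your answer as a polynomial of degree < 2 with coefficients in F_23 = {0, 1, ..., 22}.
a · b ≡ 11x + 17 (mod f(x))

Multiply in F_23[x]: a(x)·b(x) = (14x + 20)·(9x + 15) = 11x^2 + 22x + 1. This has degree ≥ 2, so divide by f(x) over F_23: 11x^2 + 22x + 1 = (11)·(x^2 + x + 9) + (11x + 17). Hence a·b ≡ 11x + 17 (mod f). (F_23[x]/(f) is a field with 23^2 = 529 elements since f is irreducible of degree 2.)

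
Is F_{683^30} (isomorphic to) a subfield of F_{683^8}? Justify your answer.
No: F_{683^30} is not a subfield of F_{683^8}

F_{p^m} embeds in F_{p^n} iff m | n. Here 30 ∤ 8 (since 8 = 0·30 + 8 with remainder 8 ≠ 0), so F_{683^30} is not a subfield of F_{683^8}. Equivalently: if it were, the tower law would give 30 = [F_{683^30}:F_683] dividing [F_{683^8}:F_683] = 8, contradiction.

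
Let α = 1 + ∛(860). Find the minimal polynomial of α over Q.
m_α(x) = x^3 - 3x^2 + 3x - 861

Set β = α - 1 = ∛(860), so β^3 = 860. Then (α - 1)^3 - 860 = 0, i.e. α is a root of g(x) = (x - 1)^3 - 860 = x^3 - 3x^2 + 3x - 861. Since g(x) = h(x - 1) where h(x) = x^3 - 860, and h is irreducible over Q (because 860 is not a perfect cube, so h has no rational root, and a monic cubic with no rational root is irreducible), g is also irreducible (irreducibility is preserved under the substitution x → x - 1). Hence m_α(x) = x^3 - 3x^2 + 3x - 861.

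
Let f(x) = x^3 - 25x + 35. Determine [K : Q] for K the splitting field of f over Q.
[K : Q] = 6

By the rational root test, any rational root of the monic integer polynomial f(x) = x^3 - 25x + 35 must be an integer dividing the constant term 35, i.e. one of ±{1, 5, 7, 35}. Evaluating: f(1) = 11, f(-1) = 59, f(5) = 35, f(-5) = 35, f(7) = 203, f(-7) = -133, f(35) = 42035, f(-35) = -41965; none is 0, so f has no rational root and is therefore irreducible over Q (a cubic with no linear factor over a field is irreducible). For an irreducible cubic, the Galois group is A_3 or S_3 according as the discriminant disc(f) = -4a^3 - 27b^2 = -4·(-25)^3 - 27·(35)^2 = 29425 is or is not a square in Q. Here disc(f) = 29425 is not a perfect square in Q, so the Galois group of f over Q is not contained in A_3 and must be all of S_3. The splitting field has degree |S_3| = 6 over Q, so [K : Q] = 6.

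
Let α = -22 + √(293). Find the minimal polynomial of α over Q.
m_α(x) = x^2 + 44x + 191

From α + 22 = √(293), squaring gives (α + 22)^2 = 293, i.e. α^2 + 44α + 484 = 293, so α^2 + 44α + 191 = 0. The discriminant of x^2 + 44x + 191 is (44)^2 - 4·(191) = 1936 - 764 = 1172, and 4·(293) is not a perfect square in Q since 293 is squarefree and ≠ 1. Hence x^2 + 44x + 191 is irreducible over Q and is the minimal polynomial of α.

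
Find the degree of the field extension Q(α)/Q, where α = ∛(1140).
[Q(α):Q] = 3

The minimal polynomial of α is x^3 - 1140, irreducible over Q since 1140 is not a perfect cube (so x^3 - 1140 has no rational root). Hence [Q(α):Q] = deg(m_α) = 3.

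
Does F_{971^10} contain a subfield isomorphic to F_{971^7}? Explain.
No: F_{971^7} is not a subfield of F_{971^10}

F_{p^m} embeds in F_{p^n} iff m | n. Here 7 ∤ 10 (since 10 = 1·7 + 3 with remainder 3 ≠ 0), so F_{971^7} is not a subfield of F_{971^10}. Equivalently: if it were, the tower law would give 7 = [F_{971^7}:F_971] dividing [F_{971^10}:F_971] = 10, contradiction.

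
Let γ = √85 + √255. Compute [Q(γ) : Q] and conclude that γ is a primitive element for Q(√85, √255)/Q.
[Q(γ) : Q] = 4 (equivalently, Q(γ) = Q(√85, √255))

Obviously Q(γ) ⊆ Q(√85, √255), and [Q(√85, √255):Q] = 4 (since 85, 255 are distinct squarefree integers > 1 with 21675 not a perfect square). To show equality we compute the minimal polynomial of γ. From γ = √85 + √255: γ^2 = 85 + 2√(21675) + 255 = 340 + 2√(21675), so γ^2 - 340 = 2√(21675); squaring, (γ^2 - 340)^2 = 4·21675, i.e. γ^4 - 680γ^2 + 115600 - 86700 = 0, i.e. γ^4 - 680γ^2 + 28900 = 0. So γ is a root of x^4 - 680x^2 + 28900. This polynomial is irreducible over Q: it has no rational root (each ±√85 ± √255 is irrational), and any factorization into two quadratics over Q would force √(21675) ∈ Q (pairing opposite roots) or √85, √255 ∈ Q (other pairings), all impossible. Hence [Q(γ):Q] = 4 = [Q(√85, √255):Q], so Q(γ) = Q(√85, √255).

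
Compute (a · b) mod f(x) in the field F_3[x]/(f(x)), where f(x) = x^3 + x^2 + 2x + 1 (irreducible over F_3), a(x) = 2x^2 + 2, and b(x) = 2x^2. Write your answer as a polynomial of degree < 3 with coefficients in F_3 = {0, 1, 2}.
a · b ≡ x + 1 (mod f(x))

Multiply in F_3[x]: a(x)·b(x) = (2x^2 + 2)·(2x^2) = x^4 + x^2. This has degree ≥ 3, so divide by f(x) over F_3: x^4 + x^2 = (x + 2)·(x^3 + x^2 + 2x + 1) + (x + 1). Hence a·b ≡ x + 1 (mod f). (F_3[x]/(f) is a field with 3^3 = 27 elements since f is irreducible of degree 3.)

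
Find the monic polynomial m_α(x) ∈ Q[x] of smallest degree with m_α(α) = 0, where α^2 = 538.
m_α(x) = x^2 - 538

α satisfies α^2 - 538 = 0, so x^2 - 538 annihilates α. Since d = 538 is squarefree and ≠ 1, it is not a perfect square in Q, so x^2 - 538 has no rational root and is therefore irreducible over Q (a degree-2 polynomial over a field is irreducible iff it has no root). Hence m_α(x) = x^2 - 538.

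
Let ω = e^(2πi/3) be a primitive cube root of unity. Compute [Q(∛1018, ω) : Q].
[Q(∛1018, ω) : Q] = 6

[Q(∛1018):Q] = 3 (min poly x^3 - 1018, irreducible since 1018 is not a perfect cube). [Q(ω):Q] = 2 (min poly x^2 + x + 1). Since Q(∛1018) ⊂ R and ω ∉ R, we have ω ∉ Q(∛1018), so x^2 + x + 1 remains irreducible over Q(∛1018) and [Q(∛1018, ω) : Q(∛1018)] = 2. By the tower law, [Q(∛1018, ω) : Q] = 3 · 2 = 6. (In fact Q(∛1018, ω) is the splitting field of x^3 - 1018 over Q.)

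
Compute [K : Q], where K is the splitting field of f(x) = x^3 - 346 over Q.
[K : Q] = 6

The roots of x^3 - 346 are ∛346, ω∛346, ω^2∛346 where ω = e^(2πi/3) is a primitive cube root of unity, so K = Q(∛346, ω). Now [Q(∛346):Q] = 3 (since 346 is not a perfect cube, x^3 - 346 is irreducible) and [Q(ω):Q] = 2. Both 2 and 3 divide [K:Q], and [K:Q] ≤ 3·2 = 6, so [K:Q] = 6. (Equivalently: Q(∛346) ⊂ R but ω ∉ R, so [K : Q(∛346)] = 2.)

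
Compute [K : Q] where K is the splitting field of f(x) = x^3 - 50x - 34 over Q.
[K : Q] = 6

By the rational root test, any rational root of the monic integer polynomial f(x) = x^3 - 50x - 34 must be an integer dividing the constant term -34, i.e. one of ±{1, 2, 17, 34}. Evaluating: f(1) = -83, f(-1) = 15, f(2) = -126, f(-2) = 58, f(17) = 4029, f(-17) = -4097, f(34) = 37570, f(-34) = -37638; none is 0, so f has no rational root and is therefore irreducible over Q (a cubic with no linear factor over a field is irreducible). For an irreducible cubic, the Galois group is A_3 or S_3 according as the discriminant disc(f) = -4a^3 - 27b^2 = -4·(-50)^3 - 27·(-34)^2 = 468788 is or is not a square in Q. Here disc(f) = 468788 is not a perfect square in Q, so the Galois group of f over Q is not contained in A_3 and must be all of S_3. The splitting field has degree |S_3| = 6 over Q, so [K : Q] = 6.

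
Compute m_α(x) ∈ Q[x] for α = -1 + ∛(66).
m_α(x) = x^3 + 3x^2 + 3x - 65

Set β = α + 1 = ∛(66), so β^3 = 66. Then (α + 1)^3 - 66 = 0, i.e. α is a root of g(x) = (x + 1)^3 - 66 = x^3 + 3x^2 + 3x - 65. Since g(x) = h(x + 1) where h(x) = x^3 - 66, and h is irreducible over Q (because 66 is not a perfect cube, so h has no rational root, and a monic cubic with no rational root is irreducible), g is also irreducible (irreducibility is preserved under the substitution x → x + 1). Hence m_α(x) = x^3 + 3x^2 + 3x - 65.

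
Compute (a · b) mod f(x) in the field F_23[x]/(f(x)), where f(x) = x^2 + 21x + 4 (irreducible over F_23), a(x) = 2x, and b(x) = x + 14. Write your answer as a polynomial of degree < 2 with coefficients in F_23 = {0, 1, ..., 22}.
a · b ≡ 9x + 15 (mod f(x))

Multiply in F_23[x]: a(x)·b(x) = (2x)·(x + 14) = 2x^2 + 5x. This has degree ≥ 2, so divide by f(x) over F_23: 2x^2 + 5x = (2)·(x^2 + 21x + 4) + (9x + 15). Hence a·b ≡ 9x + 15 (mod f). (F_23[x]/(f) is a field with 23^2 = 529 elements since f is irreducible of degree 2.)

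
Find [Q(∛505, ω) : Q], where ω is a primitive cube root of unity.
[Q(∛505, ω) : Q] = 6

[Q(∛505):Q] = 3 (min poly x^3 - 505, irreducible since 505 is not a perfect cube). [Q(ω):Q] = 2 (min poly x^2 + x + 1). Since Q(∛505) ⊂ R and ω ∉ R, we have ω ∉ Q(∛505), so x^2 + x + 1 remains irreducible over Q(∛505) and [Q(∛505, ω) : Q(∛505)] = 2. By the tower law, [Q(∛505, ω) : Q] = 3 · 2 = 6. (In fact Q(∛505, ω) is the splitting field of x^3 - 505 over Q.)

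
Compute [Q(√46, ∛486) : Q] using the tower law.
[Q(√46, ∛486) : Q] = 6

Let L = Q(√46, ∛486). Since Q(√46) ⊂ L and [Q(√46):Q] = 2, the tower law gives 2 | [L:Q]. Likewise Q(∛486) ⊂ L with [Q(∛486):Q] = 3 (because 486 is not a perfect cube), so 3 | [L:Q]. As gcd(2,3) = 1, [L:Q] is divisible by 6. Conversely L is generated over Q by √46 and ∛486, so [L:Q] ≤ 2·3 = 6. Therefore [Q(√46, ∛486) : Q] = 6.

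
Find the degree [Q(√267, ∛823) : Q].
[Q(√267, ∛823) : Q] = 6

Let L = Q(√267, ∛823). Since Q(√267) ⊂ L and [Q(√267):Q] = 2, the tower law gives 2 | [L:Q]. Likewise Q(∛823) ⊂ L with [Q(∛823):Q] = 3 (because 823 is not a perfect cube), so 3 | [L:Q]. As gcd(2,3) = 1, [L:Q] is divisible by 6. Conversely L is generated over Q by √267 and ∛823, so [L:Q] ≤ 2·3 = 6. Therefore [Q(√267, ∛823) : Q] = 6.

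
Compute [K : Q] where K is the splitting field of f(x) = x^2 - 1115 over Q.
[K : Q] = 2

f(x) = x^2 - 1115 factors as (x - √1115)(x + √1115). The splitting field is K = Q(√1115). Since 1115 is squarefree and > 1, it is not a perfect square, so x^2 - 1115 is irreducible over Q and [Q(√1115) : Q] = 2. Hence [K : Q] = 2.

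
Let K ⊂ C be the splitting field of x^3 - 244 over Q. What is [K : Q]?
[K : Q] = 6

The roots of x^3 - 244 are ∛244, ω∛244, ω^2∛244 where ω = e^(2πi/3) is a primitive cube root of unity, so K = Q(∛244, ω). Now [Q(∛244):Q] = 3 (since 244 is not a perfect cube, x^3 - 244 is irreducible) and [Q(ω):Q] = 2. Both 2 and 3 divide [K:Q], and [K:Q] ≤ 3·2 = 6, so [K:Q] = 6. (Equivalently: Q(∛244) ⊂ R but ω ∉ R, so [K : Q(∛244)] = 2.)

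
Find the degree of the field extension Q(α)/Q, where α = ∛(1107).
[Q(α):Q] = 3

The minimal polynomial of α is x^3 - 1107, irreducible over Q since 1107 is not a perfect cube (so x^3 - 1107 has no rational root). Hence [Q(α):Q] = deg(m_α) = 3.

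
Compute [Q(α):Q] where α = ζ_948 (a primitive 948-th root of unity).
[Q(α):Q] = 312

The minimal polynomial of ζ_948 over Q is the 948-th cyclotomic polynomial Φ_948(x), which is irreducible over Q and has degree φ(948) = 312. Hence [Q(α):Q] = φ(948) = 312.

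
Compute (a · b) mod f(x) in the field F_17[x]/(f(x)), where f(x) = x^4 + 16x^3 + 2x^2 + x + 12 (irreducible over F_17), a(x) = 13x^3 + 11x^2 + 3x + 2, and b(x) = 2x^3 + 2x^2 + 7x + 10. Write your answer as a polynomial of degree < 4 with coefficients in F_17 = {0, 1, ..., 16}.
a · b ≡ 14x^3 + 11x^2 + x + 11 (mod f(x))

Multiply in F_17[x]: a(x)·b(x) = (13x^3 + 11x^2 + 3x + 2)·(2x^3 + 2x^2 + 7x + 10) = 9x^6 + 14x^5 + 13x^3 + 16x^2 + 10x + 3. This has degree ≥ 4, so divide by f(x) over F_17: 9x^6 + 14x^5 + 13x^3 + 16x^2 + 10x + 3 = (9x^2 + 6x + 5)·(x^4 + 16x^3 + 2x^2 + x + 12) + (14x^3 + 11x^2 + x + 11). Hence a·b ≡ 14x^3 + 11x^2 + x + 11 (mod f). (F_17[x]/(f) is a field with 17^4 = 83521 elements since f is irreducible of degree 4.)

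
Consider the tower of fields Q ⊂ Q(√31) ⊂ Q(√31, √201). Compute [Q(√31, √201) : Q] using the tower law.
[Q(√31, √201) : Q] = 4

[Q(√31):Q] = 2 (min poly x^2 - 31, irreducible since 31 is squarefree > 1). For the top step, suppose √201 ∈ Q(√31), say √201 = c + d√31 with c, d ∈ Q. Squaring: 201 = c^2 + 31d^2 + 2cd√31. Since √31 ∉ Q this forces 2cd = 0. If d = 0 then √201 = c ∈ Q, contradicting 201 squarefree > 1. If c = 0 then 201 = 31d^2, so 31·201 = (31d)^2 is a perfect square in Q — but 31·201 = 6231 is not a perfect square (since 31 and 201 are distinct squarefree integers). Contradiction. Hence √201 ∉ Q(√31), so x^2 - 201 stays irreducible over Q(√31) and [Q(√31, √201) : Q(√31)] = 2. By the tower law, [Q(√31, √201) : Q] = 2 · 2 = 4.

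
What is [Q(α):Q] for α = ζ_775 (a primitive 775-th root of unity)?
[Q(α):Q] = 600

The minimal polynomial of ζ_775 over Q is the 775-th cyclotomic polynomial Φ_775(x), which is irreducible over Q and has degree φ(775) = 600. Hence [Q(α):Q] = φ(775) = 600.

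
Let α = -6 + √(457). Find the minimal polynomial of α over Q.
m_α(x) = x^2 + 12x - 421

From α + 6 = √(457), squaring gives (α + 6)^2 = 457, i.e. α^2 + 12α + 36 = 457, so α^2 + 12α - 421 = 0. The discriminant of x^2 + 12x - 421 is (12)^2 - 4·(-421) = 144 + 1684 = 1828, and 4·(457) is not a perfect square in Q since 457 is squarefree and ≠ 1. Hence x^2 + 12x - 421 is irreducible over Q and is the minimal polynomial of α.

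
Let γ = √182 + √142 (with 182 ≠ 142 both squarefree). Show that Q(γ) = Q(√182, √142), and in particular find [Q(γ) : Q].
[Q(γ) : Q] = 4 (equivalently, Q(γ) = Q(√182, √142))

Obviously Q(γ) ⊆ Q(√182, √142), and [Q(√182, √142):Q] = 4 (since 182, 142 are distinct squarefree integers > 1 with 25844 not a perfect square). To show equality we compute the minimal polynomial of γ. From γ = √182 + √142: γ^2 = 182 + 2√(25844) + 142 = 324 + 2√(25844), so γ^2 - 324 = 2√(25844); squaring, (γ^2 - 324)^2 = 4·25844, i.e. γ^4 - 648γ^2 + 104976 - 103376 = 0, i.e. γ^4 - 648γ^2 + 1600 = 0. So γ is a root of x^4 - 648x^2 + 1600. This polynomial is irreducible over Q: it has no rational root (each ±√182 ± √142 is irrational), and any factorization into two quadratics over Q would force √(25844) ∈ Q (pairing opposite roots) or √182, √142 ∈ Q (other pairings), all impossible. Hence [Q(γ):Q] = 4 = [Q(√182, √142):Q], so Q(γ) = Q(√182, √142).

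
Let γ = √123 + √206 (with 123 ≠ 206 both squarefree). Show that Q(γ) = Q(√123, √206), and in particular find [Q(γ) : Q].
[Q(γ) : Q] = 4 (equivalently, Q(γ) = Q(√123, √206))

Obviously Q(γ) ⊆ Q(√123, √206), and [Q(√123, √206):Q] = 4 (since 123, 206 are distinct squarefree integers > 1 with 25338 not a perfect square). To show equality we compute the minimal polynomial of γ. From γ = √123 + √206: γ^2 = 123 + 2√(25338) + 206 = 329 + 2√(25338), so γ^2 - 329 = 2√(25338); squaring, (γ^2 - 329)^2 = 4·25338, i.e. γ^4 - 658γ^2 + 108241 - 101352 = 0, i.e. γ^4 - 658γ^2 + 6889 = 0. So γ is a root of x^4 - 658x^2 + 6889. This polynomial is irreducible over Q: it has no rational root (each ±√123 ± √206 is irrational), and any factorization into two quadratics over Q would force √(25338) ∈ Q (pairing opposite roots) or √123, √206 ∈ Q (other pairings), all impossible. Hence [Q(γ):Q] = 4 = [Q(√123, √206):Q], so Q(γ) = Q(√123, √206).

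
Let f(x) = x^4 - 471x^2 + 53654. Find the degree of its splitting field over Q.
[K : Q] = 4

Solving the quadratic in x^2: x^2 = (471 ± √(471^2 - 4·53654))/2 = (471 ± √7225)/2 = (471 ± 85)/2, giving x^2 = 193 or x^2 = 278. So f(x) = (x^2 - 193)(x^2 - 278) and the roots of f are ±√193, ±√278. Hence the splitting field is K = Q(√193, √278). Since 193 and 278 are distinct squarefree integers > 1, their product 53654 is not a perfect square, so √278 ∉ Q(√193). By the tower law [K:Q] = [Q(√193,√278):Q(√193)] · [Q(√193):Q] = 2 · 2 = 4.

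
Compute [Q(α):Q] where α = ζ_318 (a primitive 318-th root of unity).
[Q(α):Q] = 104

The minimal polynomial of ζ_318 over Q is the 318-th cyclotomic polynomial Φ_318(x), which is irreducible over Q and has degree φ(318) = 104. Hence [Q(α):Q] = φ(318) = 104.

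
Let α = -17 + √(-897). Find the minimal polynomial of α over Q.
m_α(x) = x^2 + 34x + 1186

From α + 17 = √(-897), squaring gives (α + 17)^2 = -897, i.e. α^2 + 34α + 289 = -897, so α^2 + 34α + 1186 = 0. The discriminant of x^2 + 34x + 1186 is (34)^2 - 4·(1186) = 1156 - 4744 = -3588, and 4·(-897) is not a perfect square in Q since -897 is squarefree and ≠ 1. Hence x^2 + 34x + 1186 is irreducible over Q and is the minimal polynomial of α.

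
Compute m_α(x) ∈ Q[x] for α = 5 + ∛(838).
m_α(x) = x^3 - 15x^2 + 75x - 963

Set β = α - 5 = ∛(838), so β^3 = 838. Then (α - 5)^3 - 838 = 0, i.e. α is a root of g(x) = (x - 5)^3 - 838 = x^3 - 15x^2 + 75x - 963. Since g(x) = h(x - 5) where h(x) = x^3 - 838, and h is irreducible over Q (because 838 is not a perfect cube, so h has no rational root, and a monic cubic with no rational root is irreducible), g is also irreducible (irreducibility is preserved under the substitution x → x - 5). Hence m_α(x) = x^3 - 15x^2 + 75x - 963.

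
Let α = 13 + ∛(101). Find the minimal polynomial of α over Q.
m_α(x) = x^3 - 39x^2 + 507x - 2298

Set β = α - 13 = ∛(101), so β^3 = 101. Then (α - 13)^3 - 101 = 0, i.e. α is a root of g(x) = (x - 13)^3 - 101 = x^3 - 39x^2 + 507x - 2298. Since g(x) = h(x - 13) where h(x) = x^3 - 101, and h is irreducible over Q (because 101 is not a perfect cube, so h has no rational root, and a monic cubic with no rational root is irreducible), g is also irreducible (irreducibility is preserved under the substitution x → x - 13). Hence m_α(x) = x^3 - 39x^2 + 507x - 2298.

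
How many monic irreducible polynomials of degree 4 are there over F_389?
There are 5724473430 monic irreducible polynomials of degree 4 over F_389

Each element of F_{389^4} that lies in no proper subfield is a root of exactly one monic irreducible of degree 4 over F_389, and each such polynomial has 4 distinct roots in F_{389^4}. By Möbius inversion the count is N_389(4) = (1/4) Σ_{d|4} μ(4/d) · 389^d = (1/4)(μ(4)·389^1 + μ(2)·389^2 + μ(1)·389^4) = 22897893720/4 = 5724473430.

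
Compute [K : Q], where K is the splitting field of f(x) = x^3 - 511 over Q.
[K : Q] = 6

The roots of x^3 - 511 are ∛511, ω∛511, ω^2∛511 where ω = e^(2πi/3) is a primitive cube root of unity, so K = Q(∛511, ω). Now [Q(∛511):Q] = 3 (since 511 is not a perfect cube, x^3 - 511 is irreducible) and [Q(ω):Q] = 2. Both 2 and 3 divide [K:Q], and [K:Q] ≤ 3·2 = 6, so [K:Q] = 6. (Equivalently: Q(∛511) ⊂ R but ω ∉ R, so [K : Q(∛511)] = 2.)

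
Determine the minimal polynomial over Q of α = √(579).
m_α(x) = x^2 - 579

α satisfies α^2 - 579 = 0, so x^2 - 579 annihilates α. Since d = 579 is squarefree and ≠ 1, it is not a perfect square in Q, so x^2 - 579 has no rational root and is therefore irreducible over Q (a degree-2 polynomial over a field is irreducible iff it has no root). Hence m_α(x) = x^2 - 579.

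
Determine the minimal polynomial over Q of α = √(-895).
m_α(x) = x^2 + 895

α satisfies α^2 + 895 = 0, so x^2 + 895 annihilates α. Since d = -895 is squarefree and ≠ 1, it is not a perfect square in Q, so x^2 + 895 has no rational root and is therefore irreducible over Q (a degree-2 polynomial over a field is irreducible iff it has no root). Hence m_α(x) = x^2 + 895.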